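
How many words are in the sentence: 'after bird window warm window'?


Counting words by splitting on spaces:
  Word 1: 'after'
  Word 2: 'bird'
  Word 3: 'window'
  Word 4: 'warm'
  Word 5: 'window'
Total words: 5

5


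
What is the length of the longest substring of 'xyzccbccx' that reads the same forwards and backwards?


Scanning 'xyzccbccx' for palindromic substrings.
Substring at positions 3-7: 'ccbcc'.
Check: reverse('ccbcc') = 'ccbcc' -> palindrome confirmed.
Neighbouring characters ('z' / 'x') break symmetry, so it cannot extend further.
No longer palindromic substring exists; longest length = 5

5


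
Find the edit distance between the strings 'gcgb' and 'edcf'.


Building DP table for s1='gcgb' (len 4) and s2='edcf' (len 4):
       e  d  c  f
    0  1  2  3  4
  g 1  1  2  3  4
  c 2  2  2  2  3
  g 3  3  3  3  3
  b 4  4  4  4  4
Edit distance = dp[4][4] = 4

4


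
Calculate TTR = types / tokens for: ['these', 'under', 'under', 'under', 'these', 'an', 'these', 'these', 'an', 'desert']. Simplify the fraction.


Tokens: 10
Unique types: ('an', 'desert', 'these', 'under') = 4
TTR = 4/10
Simplify: divide both by 2 -> 2/5
TTR = 2/5

2/5


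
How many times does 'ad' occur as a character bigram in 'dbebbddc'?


Scanning 'dbebbddc' for bigram 'ad':
  Position 0: 'db' -> no
  Position 1: 'be' -> no
  Position 2: 'eb' -> no
  Position 3: 'bb' -> no
  Position 4: 'bd' -> no
  Position 5: 'dd' -> no
  Position 6: 'dc' -> no
Total matches: 0

0


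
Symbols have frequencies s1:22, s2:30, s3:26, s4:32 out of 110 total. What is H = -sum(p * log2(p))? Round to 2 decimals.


Computing entropy H = -sum(p_i * log2(p_i)):
  s1: p = 22/110 = 0.2000, -p*log2(p) = 0.4644
  s2: p = 30/110 = 0.2727, -p*log2(p) = 0.5112
  s3: p = 26/110 = 0.2364, -p*log2(p) = 0.4919
  s4: p = 32/110 = 0.2909, -p*log2(p) = 0.5182
H = sum of terms = 1.9857
Rounded to 2 decimals: 1.99

1.99


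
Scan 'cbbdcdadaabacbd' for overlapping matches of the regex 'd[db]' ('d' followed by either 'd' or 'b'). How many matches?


Pattern: d[db] means 'd' followed by either 'd' or 'b'.
Scanning 'cbbdcdadaabacbd' position-by-position:
  Pos 0: window 'cb' -> no
  Pos 1: window 'bb' -> no
  Pos 2: window 'bd' -> no
  Pos 3: window 'dc' -> no
  Pos 4: window 'cd' -> no
  Pos 5: window 'da' -> no
  Pos 6: window 'ad' -> no
  Pos 7: window 'da' -> no
  Pos 8: window 'aa' -> no
  Pos 9: window 'ab' -> no
  Pos 10: window 'ba' -> no
  Pos 11: window 'ac' -> no
  Pos 12: window 'cb' -> no
  Pos 13: window 'bd' -> no
  Pos 14: window 'd' -> no
Total matches: 0

0


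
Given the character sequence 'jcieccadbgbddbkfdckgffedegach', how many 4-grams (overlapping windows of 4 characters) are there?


String 'jcieccadbgbddbkfdckgffedegach' has length L = 29.
Number of overlapping n-grams = L - n + 1
Substituting: 29 - 4 + 1 = 26

26


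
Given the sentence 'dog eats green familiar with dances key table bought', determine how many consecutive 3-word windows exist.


Word trigrams from [9] words:
  Trigram 1: (dog eats green)
  Trigram 2: (eats green familiar)
  Trigram 3: (green familiar with)
  Trigram 4: (familiar with dances)
  Trigram 5: (with dances key)
  Trigram 6: (dances key table)
  Trigram 7: (key table bought)
Total word trigrams: 9 - 2 = 7

7


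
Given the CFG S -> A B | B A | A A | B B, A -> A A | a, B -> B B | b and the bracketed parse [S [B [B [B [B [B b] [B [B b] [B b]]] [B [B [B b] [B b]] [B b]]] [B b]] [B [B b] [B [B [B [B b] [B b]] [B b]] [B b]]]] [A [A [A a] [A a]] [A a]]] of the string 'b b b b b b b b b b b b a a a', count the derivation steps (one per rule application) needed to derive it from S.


Every bracketed nonterminal node [X ...] in the tree is produced by exactly one rule application.
Reading the tree off as a leftmost derivation:
  Step 1: S  =>  B A   (applied S -> B A)
  Step 2: B A  =>  B B A   (applied B -> B B)
  Step 3: B B A  =>  B B B A   (applied B -> B B)
  Step 4: B B B A  =>  B B B B A   (applied B -> B B)
  Step 5: B B B B A  =>  B B B B B A   (applied B -> B B)
  Step 6: B B B B B A  =>  b B B B B A   (applied B -> b)
  Step 7: b B B B B A  =>  b B B B B B A   (applied B -> B B)
  Step 8: b B B B B B A  =>  b b B B B B A   (applied B -> b)
  Step 9: b b B B B B A  =>  b b b B B B A   (applied B -> b)
  Step 10: b b b B B B A  =>  b b b B B B B A   (applied B -> B B)
  Step 11: b b b B B B B A  =>  b b b B B B B B A   (applied B -> B B)
  Step 12: b b b B B B B B A  =>  b b b b B B B B A   (applied B -> b)
  Step 13: b b b b B B B B A  =>  b b b b b B B B A   (applied B -> b)
  Step 14: b b b b b B B B A  =>  b b b b b b B B A   (applied B -> b)
  Step 15: b b b b b b B B A  =>  b b b b b b b B A   (applied B -> b)
  Step 16: b b b b b b b B A  =>  b b b b b b b B B A   (applied B -> B B)
  Step 17: b b b b b b b B B A  =>  b b b b b b b b B A   (applied B -> b)
  Step 18: b b b b b b b b B A  =>  b b b b b b b b B B A   (applied B -> B B)
  Step 19: b b b b b b b b B B A  =>  b b b b b b b b B B B A   (applied B -> B B)
  Step 20: b b b b b b b b B B B A  =>  b b b b b b b b B B B B A   (applied B -> B B)
  Step 21: b b b b b b b b B B B B A  =>  b b b b b b b b b B B B A   (applied B -> b)
  Step 22: b b b b b b b b b B B B A  =>  b b b b b b b b b b B B A   (applied B -> b)
  Step 23: b b b b b b b b b b B B A  =>  b b b b b b b b b b b B A   (applied B -> b)
  Step 24: b b b b b b b b b b b B A  =>  b b b b b b b b b b b b A   (applied B -> b)
  Step 25: b b b b b b b b b b b b A  =>  b b b b b b b b b b b b A A   (applied A -> A A)
  Step 26: b b b b b b b b b b b b A A  =>  b b b b b b b b b b b b A A A   (applied A -> A A)
  Step 27: b b b b b b b b b b b b A A A  =>  b b b b b b b b b b b b a A A   (applied A -> a)
  Step 28: b b b b b b b b b b b b a A A  =>  b b b b b b b b b b b b a a A   (applied A -> a)
  Step 29: b b b b b b b b b b b b a a A  =>  b b b b b b b b b b b b a a a   (applied A -> a)
Final yield: b b b b b b b b b b b b a a a
Total rewrite steps: 29

29


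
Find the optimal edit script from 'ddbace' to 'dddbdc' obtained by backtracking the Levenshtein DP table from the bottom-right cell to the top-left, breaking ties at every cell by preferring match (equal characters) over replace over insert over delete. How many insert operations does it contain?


Edit distance = 3. Backtracking from cell (6, 6) with preference match > replace > insert > delete,
then listing the resulting alignment 'ddbace' -> 'dddbdc' left to right:
  Step 1: insert 'd' [insertion #1]
  Step 2: keep 'd'
  Step 3: keep 'd'
  Step 4: keep 'b'
  Step 5: replace a->d
  Step 6: keep 'c'
  Step 7: delete 'e'
Total insertions: 1

1


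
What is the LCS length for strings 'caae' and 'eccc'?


DP table for LCS of 'caae' and 'eccc':
       e  c  c  c
    0  0  0  0  0
  c 0  0  1  1  1
  a 0  0  1  1  1
  a 0  0  1  1  1
  e 0  1  1  1  1
LCS: 'c'
LCS length = 1

1


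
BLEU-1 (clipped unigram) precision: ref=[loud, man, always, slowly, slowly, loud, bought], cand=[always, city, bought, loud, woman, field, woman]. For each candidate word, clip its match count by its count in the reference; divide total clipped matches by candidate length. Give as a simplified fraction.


Reference word counts: {'always': 1, 'bought': 1, 'loud': 2, 'man': 1, 'slowly': 2}
Checking each candidate word (with clipping):
  'always' -> in reference (ref count 1, used 1/1) -> match (matches: 1)
  'city' -> not in reference -> no match (matches: 1)
  'bought' -> in reference (ref count 1, used 1/1) -> match (matches: 2)
  'loud' -> in reference (ref count 2, used 1/2) -> match (matches: 3)
  'woman' -> not in reference -> no match (matches: 3)
  'field' -> not in reference -> no match (matches: 3)
  'woman' -> not in reference -> no match (matches: 3)
Clipped matches: 3, Candidate length: 7
Precision = 3/7

3/7


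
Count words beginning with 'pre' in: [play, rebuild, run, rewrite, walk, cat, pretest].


Checking each word for prefix 'pre':
  'play' -> no (count: 0)
  'rebuild' -> no (count: 0)
  'run' -> no (count: 0)
  'rewrite' -> no (count: 0)
  'walk' -> no (count: 0)
  'cat' -> no (count: 0)
  'pretest' -> YES, starts with 'pre' (count: 1)
Total with prefix 'pre': 1

1


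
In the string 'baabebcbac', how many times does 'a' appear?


Scanning 'baabebcbac' for 'a':
  Position 1: 'a' -> MATCH (count: 1)
  Position 2: 'a' -> MATCH (count: 2)
  Position 8: 'a' -> MATCH (count: 3)
Total occurrences of 'a': 3

3


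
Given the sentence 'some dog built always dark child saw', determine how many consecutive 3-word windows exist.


Word trigrams from [7] words:
  Trigram 1: (some dog built)
  Trigram 2: (dog built always)
  Trigram 3: (built always dark)
  Trigram 4: (always dark child)
  Trigram 5: (dark child saw)
Total word trigrams: 7 - 2 = 5

5


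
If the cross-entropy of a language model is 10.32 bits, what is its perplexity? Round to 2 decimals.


Perplexity formula: PP = 2^H
H = 10.32
PP = 2^10.32
Decompose: 2^10.32 = 2^10 * 2^0.32
2^10 = 1024, 2^0.32 ~ 1.2483305
PP ~ 1024 * 1.2483305 = 1278.2904320
Rounded to 2 decimals: 1278.29

1278.29


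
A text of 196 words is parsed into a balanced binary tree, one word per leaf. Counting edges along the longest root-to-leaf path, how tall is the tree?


In a balanced binary tree with n leaves the deepest leaf is ceil(log2(n)) edges below the root.
log2(196) = 7.6147
ceil(7.6147) = 8
height (edges) = 8

8


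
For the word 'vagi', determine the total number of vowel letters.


Scanning each character of 'vagi':
  Position 1: 'v' -> consonant (running count: 0)
  Position 2: 'a' -> vowel (running count: 1)
  Position 3: 'g' -> consonant (running count: 1)
  Position 4: 'i' -> vowel (running count: 2)
Total vowels: 2

2


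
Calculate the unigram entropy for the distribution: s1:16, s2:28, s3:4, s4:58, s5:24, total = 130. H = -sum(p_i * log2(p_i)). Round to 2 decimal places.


Computing entropy H = -sum(p_i * log2(p_i)):
  s1: p = 16/130 = 0.1231, -p*log2(p) = 0.3720
  s2: p = 28/130 = 0.2154, -p*log2(p) = 0.4771
  s3: p = 4/130 = 0.0308, -p*log2(p) = 0.1545
  s4: p = 58/130 = 0.4462, -p*log2(p) = 0.5195
  s5: p = 24/130 = 0.1846, -p*log2(p) = 0.4500
H = sum of terms = 1.9731
Rounded to 2 decimals: 1.97

1.97


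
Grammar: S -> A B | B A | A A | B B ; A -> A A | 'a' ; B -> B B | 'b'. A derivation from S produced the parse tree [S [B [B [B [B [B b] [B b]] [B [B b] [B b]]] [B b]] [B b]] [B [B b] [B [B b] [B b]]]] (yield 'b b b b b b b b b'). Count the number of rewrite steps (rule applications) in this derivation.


Every bracketed nonterminal node [X ...] in the tree is produced by exactly one rule application.
Reading the tree off as a leftmost derivation:
  Step 1: S  =>  B B   (applied S -> B B)
  Step 2: B B  =>  B B B   (applied B -> B B)
  Step 3: B B B  =>  B B B B   (applied B -> B B)
  Step 4: B B B B  =>  B B B B B   (applied B -> B B)
  Step 5: B B B B B  =>  B B B B B B   (applied B -> B B)
  Step 6: B B B B B B  =>  b B B B B B   (applied B -> b)
  Step 7: b B B B B B  =>  b b B B B B   (applied B -> b)
  Step 8: b b B B B B  =>  b b B B B B B   (applied B -> B B)
  Step 9: b b B B B B B  =>  b b b B B B B   (applied B -> b)
  Step 10: b b b B B B B  =>  b b b b B B B   (applied B -> b)
  Step 11: b b b b B B B  =>  b b b b b B B   (applied B -> b)
  Step 12: b b b b b B B  =>  b b b b b b B   (applied B -> b)
  Step 13: b b b b b b B  =>  b b b b b b B B   (applied B -> B B)
  Step 14: b b b b b b B B  =>  b b b b b b b B   (applied B -> b)
  Step 15: b b b b b b b B  =>  b b b b b b b B B   (applied B -> B B)
  Step 16: b b b b b b b B B  =>  b b b b b b b b B   (applied B -> b)
  Step 17: b b b b b b b b B  =>  b b b b b b b b b   (applied B -> b)
Final yield: b b b b b b b b b
Total rewrite steps: 17

17


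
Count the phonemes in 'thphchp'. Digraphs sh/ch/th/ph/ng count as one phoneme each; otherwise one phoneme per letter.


Parsing 'thphchp' greedily, digraphs first:
  'th' -> digraph (1 consonant phoneme) (phonemes so far: 1)
  'ph' -> digraph (1 consonant phoneme) (phonemes so far: 2)
  'ch' -> digraph (1 consonant phoneme) (phonemes so far: 3)
  'p' -> consonant phoneme (phonemes so far: 4)
Total phonemes: 4

4


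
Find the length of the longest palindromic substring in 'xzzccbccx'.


Scanning 'xzzccbccx' for palindromic substrings.
Substring at positions 3-7: 'ccbcc'.
Check: reverse('ccbcc') = 'ccbcc' -> palindrome confirmed.
Neighbouring characters ('z' / 'x') break symmetry, so it cannot extend further.
No longer palindromic substring exists; longest length = 5

5


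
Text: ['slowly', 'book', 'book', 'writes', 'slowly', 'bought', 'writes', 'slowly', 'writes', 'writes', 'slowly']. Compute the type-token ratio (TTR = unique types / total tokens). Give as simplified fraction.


Tokens: 11
Unique types: ('book', 'bought', 'slowly', 'writes') = 4
TTR = 4/11
Already in lowest terms.

4/11


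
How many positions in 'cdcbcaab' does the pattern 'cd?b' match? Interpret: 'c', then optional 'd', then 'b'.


Pattern: cd?b means 'c', then optional 'd', then 'b'.
Scanning 'cdcbcaab' position-by-position:
  Pos 0: window 'cdc' -> no
  Pos 1: window 'dcb' -> no
  Pos 2: window 'cbc' -> MATCH
  Pos 3: window 'bca' -> no
  Pos 4: window 'caa' -> no
  Pos 5: window 'aab' -> no
  Pos 6: window 'ab' -> no
  Pos 7: window 'b' -> no
Total matches: 1

1


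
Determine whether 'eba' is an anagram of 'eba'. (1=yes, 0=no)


Sort characters of 'eba': 'abe'
Sort characters of 'eba': 'abe'
Sorted forms match -> they ARE anagrams
Result: 1

1


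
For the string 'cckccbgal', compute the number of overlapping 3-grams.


String 'cckccbgal' has length L = 9.
Number of overlapping n-grams = L - n + 1
Substituting: 9 - 3 + 1 = 7

7


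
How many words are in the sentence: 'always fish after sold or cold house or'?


Counting words by splitting on spaces:
  Word 1: 'always'
  Word 2: 'fish'
  Word 3: 'after'
  Word 4: 'sold'
  Word 5: 'or'
  Word 6: 'cold'
  Word 7: 'house'
  Word 8: 'or'
Total words: 8

8


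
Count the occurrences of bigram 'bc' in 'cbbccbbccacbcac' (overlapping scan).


Scanning 'cbbccbbccacbcac' for bigram 'bc':
  Position 0: 'cb' -> no
  Position 1: 'bb' -> no
  Position 2: 'bc' -> MATCH
  Position 3: 'cc' -> no
  Position 4: 'cb' -> no
  Position 5: 'bb' -> no
  Position 6: 'bc' -> MATCH
  Position 7: 'cc' -> no
  Position 8: 'ca' -> no
  Position 9: 'ac' -> no
  Position 10: 'cb' -> no
  Position 11: 'bc' -> MATCH
  Position 12: 'ca' -> no
  Position 13: 'ac' -> no
Total matches: 3

3


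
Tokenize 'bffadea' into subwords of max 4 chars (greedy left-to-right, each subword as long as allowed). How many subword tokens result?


'bffadea' has 7 characters.
Chunking with max size 4:
  Chunk 1: 'bffa' (positions 0-3)
  Chunk 2: 'dea' (positions 4-6)
Total chunks: ceil(7 / 4) = 2

2


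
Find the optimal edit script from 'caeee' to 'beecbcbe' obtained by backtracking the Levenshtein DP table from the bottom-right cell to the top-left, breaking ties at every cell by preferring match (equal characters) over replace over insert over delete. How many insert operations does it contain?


Edit distance = 6. Backtracking from cell (5, 8) with preference match > replace > insert > delete,
then listing the resulting alignment 'caeee' -> 'beecbcbe' left to right:
  Step 1: insert 'b' [insertion #1]
  Step 2: insert 'e' [insertion #2]
  Step 3: insert 'e' [insertion #3]
  Step 4: keep 'c'
  Step 5: replace a->b
  Step 6: replace e->c
  Step 7: replace e->b
  Step 8: keep 'e'
Total insertions: 3

3


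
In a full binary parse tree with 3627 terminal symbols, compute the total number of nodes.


Leaf nodes (terminals): 3627
Internal nodes = n - 1 = 3627 - 1 = 3626
Total = leaves + internal = 3627 + 3626 = 7253

7253


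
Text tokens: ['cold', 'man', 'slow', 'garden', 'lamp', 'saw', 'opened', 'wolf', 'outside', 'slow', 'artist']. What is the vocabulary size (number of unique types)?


Listing all tokens and tracking unique types:
  Token 1: 'cold' -> NEW (unique so far: 1)
  Token 2: 'man' -> NEW (unique so far: 2)
  Token 3: 'slow' -> NEW (unique so far: 3)
  Token 4: 'garden' -> NEW (unique so far: 4)
  Token 5: 'lamp' -> NEW (unique so far: 5)
  Token 6: 'saw' -> NEW (unique so far: 6)
  Token 7: 'opened' -> NEW (unique so far: 7)
  Token 8: 'wolf' -> NEW (unique so far: 8)
  Token 9: 'outside' -> NEW (unique so far: 9)
  Token 10: 'slow' -> duplicate (unique so far: 9)
  Token 11: 'artist' -> NEW (unique so far: 10)
Unique types: ('artist', 'cold', 'garden', 'lamp', 'man', 'opened', 'outside', 'saw', 'slow', 'wolf')
Vocabulary size: 10

10


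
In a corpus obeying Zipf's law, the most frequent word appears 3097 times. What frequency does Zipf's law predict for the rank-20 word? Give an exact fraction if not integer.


Zipf's law: freq(rank) = f1 / rank
f1 = 3097, rank = 20
freq = 3097 / 20
GCD(3097, 20) = 1
Simplified: 3097/20

3097/20


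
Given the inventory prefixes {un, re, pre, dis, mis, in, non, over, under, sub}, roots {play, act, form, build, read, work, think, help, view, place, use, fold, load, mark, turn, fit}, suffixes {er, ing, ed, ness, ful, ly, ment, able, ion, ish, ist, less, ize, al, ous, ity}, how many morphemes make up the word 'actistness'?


Segmenting 'actistness' against the inventory:
  'act' -> root (morpheme 1)
  'ist' -> suffix (morpheme 2)
  'ness' -> suffix (morpheme 3)
Total morphemes: 3

3


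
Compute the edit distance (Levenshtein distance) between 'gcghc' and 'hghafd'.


Building DP table for s1='gcghc' (len 5) and s2='hghafd' (len 6):
       h  g  h  a  f  d
    0  1  2  3  4  5  6
  g 1  1  1  2  3  4  5
  c 2  2  2  2  3  4  5
  g 3  3  2  3  3  4  5
  h 4  3  3  2  3  4  5
  c 5  4  4  3  3  4  5
Edit distance = dp[5][6] = 5

5


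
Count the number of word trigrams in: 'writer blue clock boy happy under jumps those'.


Word trigrams from [8] words:
  Trigram 1: (writer blue clock)
  Trigram 2: (blue clock boy)
  Trigram 3: (clock boy happy)
  Trigram 4: (boy happy under)
  Trigram 5: (happy under jumps)
  Trigram 6: (under jumps those)
Total word trigrams: 8 - 2 = 6

6


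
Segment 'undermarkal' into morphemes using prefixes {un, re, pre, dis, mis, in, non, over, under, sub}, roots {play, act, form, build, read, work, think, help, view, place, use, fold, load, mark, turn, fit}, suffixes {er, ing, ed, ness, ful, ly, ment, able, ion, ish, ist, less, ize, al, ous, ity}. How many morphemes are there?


Segmenting 'undermarkal' against the inventory:
  'under' -> prefix (morpheme 1)
  'mark' -> root (morpheme 2)
  'al' -> suffix (morpheme 3)
Total morphemes: 3

3


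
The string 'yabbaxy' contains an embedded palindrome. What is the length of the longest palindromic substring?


Scanning 'yabbaxy' for palindromic substrings.
Substring at positions 1-4: 'abba'.
Check: reverse('abba') = 'abba' -> palindrome confirmed.
Neighbouring characters ('y' / 'x') break symmetry, so it cannot extend further.
No longer palindromic substring exists; longest length = 4

4


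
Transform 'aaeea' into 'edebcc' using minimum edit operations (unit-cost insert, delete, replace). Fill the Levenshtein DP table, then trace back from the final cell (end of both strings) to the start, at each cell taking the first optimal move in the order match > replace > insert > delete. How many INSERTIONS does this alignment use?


Edit distance = 5. Backtracking from cell (5, 6) with preference match > replace > insert > delete,
then listing the resulting alignment 'aaeea' -> 'edebcc' left to right:
  Step 1: replace a->e
  Step 2: replace a->d
  Step 3: keep 'e'
  Step 4: insert 'b' [insertion #1]
  Step 5: replace e->c
  Step 6: replace a->c
Total insertions: 1

1


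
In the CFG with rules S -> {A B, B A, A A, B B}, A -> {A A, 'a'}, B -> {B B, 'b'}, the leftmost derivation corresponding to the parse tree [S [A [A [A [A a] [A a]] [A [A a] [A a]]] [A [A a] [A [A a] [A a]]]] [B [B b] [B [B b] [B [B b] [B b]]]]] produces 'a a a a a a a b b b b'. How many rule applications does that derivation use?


Every bracketed nonterminal node [X ...] in the tree is produced by exactly one rule application.
Reading the tree off as a leftmost derivation:
  Step 1: S  =>  A B   (applied S -> A B)
  Step 2: A B  =>  A A B   (applied A -> A A)
  Step 3: A A B  =>  A A A B   (applied A -> A A)
  Step 4: A A A B  =>  A A A A B   (applied A -> A A)
  Step 5: A A A A B  =>  a A A A B   (applied A -> a)
  Step 6: a A A A B  =>  a a A A B   (applied A -> a)
  Step 7: a a A A B  =>  a a A A A B   (applied A -> A A)
  Step 8: a a A A A B  =>  a a a A A B   (applied A -> a)
  Step 9: a a a A A B  =>  a a a a A B   (applied A -> a)
  Step 10: a a a a A B  =>  a a a a A A B   (applied A -> A A)
  Step 11: a a a a A A B  =>  a a a a a A B   (applied A -> a)
  Step 12: a a a a a A B  =>  a a a a a A A B   (applied A -> A A)
  Step 13: a a a a a A A B  =>  a a a a a a A B   (applied A -> a)
  Step 14: a a a a a a A B  =>  a a a a a a a B   (applied A -> a)
  Step 15: a a a a a a a B  =>  a a a a a a a B B   (applied B -> B B)
  Step 16: a a a a a a a B B  =>  a a a a a a a b B   (applied B -> b)
  Step 17: a a a a a a a b B  =>  a a a a a a a b B B   (applied B -> B B)
  Step 18: a a a a a a a b B B  =>  a a a a a a a b b B   (applied B -> b)
  Step 19: a a a a a a a b b B  =>  a a a a a a a b b B B   (applied B -> B B)
  Step 20: a a a a a a a b b B B  =>  a a a a a a a b b b B   (applied B -> b)
  Step 21: a a a a a a a b b b B  =>  a a a a a a a b b b b   (applied B -> b)
Final yield: a a a a a a a b b b b
Total rewrite steps: 21

21


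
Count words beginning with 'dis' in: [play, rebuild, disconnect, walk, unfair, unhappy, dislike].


Checking each word for prefix 'dis':
  'play' -> no (count: 0)
  'rebuild' -> no (count: 0)
  'disconnect' -> YES, starts with 'dis' (count: 1)
  'walk' -> no (count: 1)
  'unfair' -> no (count: 1)
  'unhappy' -> no (count: 1)
  'dislike' -> YES, starts with 'dis' (count: 2)
Total with prefix 'dis': 2

2


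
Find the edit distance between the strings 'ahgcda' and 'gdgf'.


Building DP table for s1='ahgcda' (len 6) and s2='gdgf' (len 4):
       g  d  g  f
    0  1  2  3  4
  a 1  1  2  3  4
  h 2  2  2  3  4
  g 3  2  3  2  3
  c 4  3  3  3  3
  d 5  4  3  4  4
  a 6  5  4  4  5
Edit distance = dp[6][4] = 5

5


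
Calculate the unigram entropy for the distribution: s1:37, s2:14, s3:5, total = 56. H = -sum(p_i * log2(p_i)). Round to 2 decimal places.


Computing entropy H = -sum(p_i * log2(p_i)):
  s1: p = 37/56 = 0.6607, -p*log2(p) = 0.3950
  s2: p = 14/56 = 0.2500, -p*log2(p) = 0.5000
  s3: p = 5/56 = 0.0893, -p*log2(p) = 0.3112
H = sum of terms = 1.2062
Rounded to 2 decimals: 1.21

1.21


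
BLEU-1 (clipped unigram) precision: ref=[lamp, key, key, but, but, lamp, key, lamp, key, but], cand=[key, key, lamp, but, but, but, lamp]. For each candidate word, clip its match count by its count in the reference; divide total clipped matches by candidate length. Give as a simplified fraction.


Reference word counts: {'but': 3, 'key': 4, 'lamp': 3}
Checking each candidate word (with clipping):
  'key' -> in reference (ref count 4, used 1/4) -> match (matches: 1)
  'key' -> in reference (ref count 4, used 2/4) -> match (matches: 2)
  'lamp' -> in reference (ref count 3, used 1/3) -> match (matches: 3)
  'but' -> in reference (ref count 3, used 1/3) -> match (matches: 4)
  'but' -> in reference (ref count 3, used 2/3) -> match (matches: 5)
  'but' -> in reference (ref count 3, used 3/3) -> match (matches: 6)
  'lamp' -> in reference (ref count 3, used 2/3) -> match (matches: 7)
Clipped matches: 7, Candidate length: 7
Precision = 7/7 = 1

1


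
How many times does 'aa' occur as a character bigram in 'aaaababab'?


Scanning 'aaaababab' for bigram 'aa':
  Position 0: 'aa' -> MATCH
  Position 1: 'aa' -> MATCH
  Position 2: 'aa' -> MATCH
  Position 3: 'ab' -> no
  Position 4: 'ba' -> no
  Position 5: 'ab' -> no
  Position 6: 'ba' -> no
  Position 7: 'ab' -> no
Total matches: 3

3


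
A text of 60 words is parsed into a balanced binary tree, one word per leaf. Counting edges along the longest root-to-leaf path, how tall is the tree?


In a balanced binary tree with n leaves the deepest leaf is ceil(log2(n)) edges below the root.
log2(60) = 5.9069
ceil(5.9069) = 6
height (edges) = 6

6


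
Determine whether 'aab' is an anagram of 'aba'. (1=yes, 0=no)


Sort characters of 'aab': 'aab'
Sort characters of 'aba': 'aab'
Sorted forms match -> they ARE anagrams
Result: 1

1


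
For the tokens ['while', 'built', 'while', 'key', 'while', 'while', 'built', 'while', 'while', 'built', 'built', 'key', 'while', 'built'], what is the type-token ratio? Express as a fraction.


Tokens: 14
Unique types: ('built', 'key', 'while') = 3
TTR = 3/14
Already in lowest terms.

3/14


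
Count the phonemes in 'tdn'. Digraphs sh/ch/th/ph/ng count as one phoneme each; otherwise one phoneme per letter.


Parsing 'tdn' greedily, digraphs first:
  't' -> consonant phoneme (phonemes so far: 1)
  'd' -> consonant phoneme (phonemes so far: 2)
  'n' -> consonant phoneme (phonemes so far: 3)
Total phonemes: 3

3


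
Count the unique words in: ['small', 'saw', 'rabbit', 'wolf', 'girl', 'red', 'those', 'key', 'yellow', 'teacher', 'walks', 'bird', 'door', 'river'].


Listing all tokens and tracking unique types:
  Token 1: 'small' -> NEW (unique so far: 1)
  Token 2: 'saw' -> NEW (unique so far: 2)
  Token 3: 'rabbit' -> NEW (unique so far: 3)
  Token 4: 'wolf' -> NEW (unique so far: 4)
  Token 5: 'girl' -> NEW (unique so far: 5)
  Token 6: 'red' -> NEW (unique so far: 6)
  Token 7: 'those' -> NEW (unique so far: 7)
  Token 8: 'key' -> NEW (unique so far: 8)
  Token 9: 'yellow' -> NEW (unique so far: 9)
  Token 10: 'teacher' -> NEW (unique so far: 10)
  Token 11: 'walks' -> NEW (unique so far: 11)
  Token 12: 'bird' -> NEW (unique so far: 12)
  Token 13: 'door' -> NEW (unique so far: 13)
  Token 14: 'river' -> NEW (unique so far: 14)
Unique types: ('bird', 'door', 'girl', 'key', 'rabbit', 'red', 'river', 'saw', 'small', 'teacher', 'those', 'walks', 'wolf', 'yellow')
Vocabulary size: 14

14


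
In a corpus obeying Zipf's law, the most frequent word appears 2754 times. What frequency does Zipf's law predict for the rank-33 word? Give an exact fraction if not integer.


Zipf's law: freq(rank) = f1 / rank
f1 = 2754, rank = 33
freq = 2754 / 33
GCD(2754, 33) = 3
Simplified: 918/11

918/11


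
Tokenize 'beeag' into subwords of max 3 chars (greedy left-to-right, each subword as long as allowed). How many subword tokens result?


'beeag' has 5 characters.
Chunking with max size 3:
  Chunk 1: 'bee' (positions 0-2)
  Chunk 2: 'ag' (positions 3-4)
Total chunks: ceil(5 / 3) = 2

2


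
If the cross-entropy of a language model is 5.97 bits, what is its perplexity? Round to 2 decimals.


Perplexity formula: PP = 2^H
H = 5.97
PP = 2^5.97
Decompose: 2^5.97 = 2^5 * 2^0.97
2^5 = 32, 2^0.97 ~ 1.9588406
PP ~ 32 * 1.9588406 = 62.6828992
Rounded to 2 decimals: 62.68

62.68


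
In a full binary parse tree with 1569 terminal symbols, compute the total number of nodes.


Leaf nodes (terminals): 1569
Internal nodes = n - 1 = 1569 - 1 = 1568
Total = leaves + internal = 1569 + 1568 = 3137

3137


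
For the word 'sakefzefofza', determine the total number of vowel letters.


Scanning each character of 'sakefzefofza':
  Position 1: 's' -> consonant (running count: 0)
  Position 2: 'a' -> vowel (running count: 1)
  Position 3: 'k' -> consonant (running count: 1)
  Position 4: 'e' -> vowel (running count: 2)
  Position 5: 'f' -> consonant (running count: 2)
  Position 6: 'z' -> consonant (running count: 2)
  Position 7: 'e' -> vowel (running count: 3)
  Position 8: 'f' -> consonant (running count: 3)
  Position 9: 'o' -> vowel (running count: 4)
  Position 10: 'f' -> consonant (running count: 4)
  Position 11: 'z' -> consonant (running count: 4)
  Position 12: 'a' -> vowel (running count: 5)
Total vowels: 5

5


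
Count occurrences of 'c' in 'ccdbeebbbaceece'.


Scanning 'ccdbeebbbaceece' for 'c':
  Position 0: 'c' -> MATCH (count: 1)
  Position 1: 'c' -> MATCH (count: 2)
  Position 10: 'c' -> MATCH (count: 3)
  Position 13: 'c' -> MATCH (count: 4)
Total occurrences of 'c': 4

4


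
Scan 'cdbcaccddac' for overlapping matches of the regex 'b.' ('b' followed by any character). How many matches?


Pattern: b. means 'b' followed by any character.
Scanning 'cdbcaccddac' position-by-position:
  Pos 0: window 'cd' -> no
  Pos 1: window 'db' -> no
  Pos 2: window 'bc' -> MATCH
  Pos 3: window 'ca' -> no
  Pos 4: window 'ac' -> no
  Pos 5: window 'cc' -> no
  Pos 6: window 'cd' -> no
  Pos 7: window 'dd' -> no
  Pos 8: window 'da' -> no
  Pos 9: window 'ac' -> no
  Pos 10: window 'c' -> no
Total matches: 1

1


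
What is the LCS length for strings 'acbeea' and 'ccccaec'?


DP table for LCS of 'acbeea' and 'ccccaec':
       c  c  c  c  a  e  c
    0  0  0  0  0  0  0  0
  a 0  0  0  0  0  1  1  1
  c 0  1  1  1  1  1  1  2
  b 0  1  1  1  1  1  1  2
  e 0  1  1  1  1  1  2  2
  e 0  1  1  1  1  1  2  2
  a 0  1  1  1  1  2  2  2
LCS: 'ac'
LCS length = 2

2


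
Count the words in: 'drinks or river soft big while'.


Counting words by splitting on spaces:
  Word 1: 'drinks'
  Word 2: 'or'
  Word 3: 'river'
  Word 4: 'soft'
  Word 5: 'big'
  Word 6: 'while'
Total words: 6

6


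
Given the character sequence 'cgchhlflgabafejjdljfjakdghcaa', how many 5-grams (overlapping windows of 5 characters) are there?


String 'cgchhlflgabafejjdljfjakdghcaa' has length L = 29.
Number of overlapping n-grams = L - n + 1
Substituting: 29 - 5 + 1 = 25

25


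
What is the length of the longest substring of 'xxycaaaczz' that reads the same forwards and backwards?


Scanning 'xxycaaaczz' for palindromic substrings.
Substring at positions 3-7: 'caaac'.
Check: reverse('caaac') = 'caaac' -> palindrome confirmed.
Neighbouring characters ('y' / 'z') break symmetry, so it cannot extend further.
No longer palindromic substring exists; longest length = 5

5


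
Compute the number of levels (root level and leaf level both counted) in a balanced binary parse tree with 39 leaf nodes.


In a balanced binary tree with n leaves the deepest leaf is ceil(log2(n)) edges below the root,
so counting node levels inclusive of root and leaves gives ceil(log2(n)) + 1 levels.
log2(39) = 5.2854
ceil(5.2854) = 6
levels = 6 + 1 = 7

7


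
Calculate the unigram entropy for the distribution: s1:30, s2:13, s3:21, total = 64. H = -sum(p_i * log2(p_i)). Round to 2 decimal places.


Computing entropy H = -sum(p_i * log2(p_i)):
  s1: p = 30/64 = 0.4688, -p*log2(p) = 0.5124
  s2: p = 13/64 = 0.2031, -p*log2(p) = 0.4671
  s3: p = 21/64 = 0.3281, -p*log2(p) = 0.5275
H = sum of terms = 1.5070
Rounded to 2 decimals: 1.51

1.51


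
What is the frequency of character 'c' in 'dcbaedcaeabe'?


Scanning 'dcbaedcaeabe' for 'c':
  Position 1: 'c' -> MATCH (count: 1)
  Position 6: 'c' -> MATCH (count: 2)
Total occurrences of 'c': 2

2


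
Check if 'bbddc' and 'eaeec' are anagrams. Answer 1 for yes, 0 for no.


Sort characters of 'bbddc': 'bbcdd'
Sort characters of 'eaeec': 'aceee'
Sorted forms differ -> they are NOT anagrams
Result: 0

0


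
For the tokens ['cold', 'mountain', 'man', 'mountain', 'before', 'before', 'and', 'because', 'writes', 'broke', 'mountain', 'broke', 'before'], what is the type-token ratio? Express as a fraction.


Tokens: 13
Unique types: ('and', 'because', 'before', 'broke', 'cold', 'man', 'mountain', 'writes') = 8
TTR = 8/13
Already in lowest terms.

8/13


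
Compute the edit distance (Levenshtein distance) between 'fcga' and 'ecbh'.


Building DP table for s1='fcga' (len 4) and s2='ecbh' (len 4):
       e  c  b  h
    0  1  2  3  4
  f 1  1  2  3  4
  c 2  2  1  2  3
  g 3  3  2  2  3
  a 4  4  3  3  3
Edit distance = dp[4][4] = 3

3


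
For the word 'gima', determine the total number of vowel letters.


Scanning each character of 'gima':
  Position 1: 'g' -> consonant (running count: 0)
  Position 2: 'i' -> vowel (running count: 1)
  Position 3: 'm' -> consonant (running count: 1)
  Position 4: 'a' -> vowel (running count: 2)
Total vowels: 2

2


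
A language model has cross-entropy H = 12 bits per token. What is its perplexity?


Perplexity formula: PP = 2^H
H = 12
PP = 2^12
PP = 2^12 = 4096

4096


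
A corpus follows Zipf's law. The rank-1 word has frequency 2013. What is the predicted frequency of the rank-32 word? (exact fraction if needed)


Zipf's law: freq(rank) = f1 / rank
f1 = 2013, rank = 32
freq = 2013 / 32
GCD(2013, 32) = 1
Simplified: 2013/32

2013/32


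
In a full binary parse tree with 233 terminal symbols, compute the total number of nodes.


Leaf nodes (terminals): 233
Internal nodes = n - 1 = 233 - 1 = 232
Total = leaves + internal = 233 + 232 = 465

465


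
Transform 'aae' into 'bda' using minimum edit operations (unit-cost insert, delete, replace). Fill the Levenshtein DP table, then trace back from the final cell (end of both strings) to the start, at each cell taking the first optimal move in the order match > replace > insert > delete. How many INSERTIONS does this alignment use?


Edit distance = 3. Backtracking from cell (3, 3) with preference match > replace > insert > delete,
then listing the resulting alignment 'aae' -> 'bda' left to right:
  Step 1: replace a->b
  Step 2: replace a->d
  Step 3: replace e->a
Total insertions: 0

0


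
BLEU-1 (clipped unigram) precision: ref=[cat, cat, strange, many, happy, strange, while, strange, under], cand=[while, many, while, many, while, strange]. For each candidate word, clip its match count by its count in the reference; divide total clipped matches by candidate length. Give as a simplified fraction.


Reference word counts: {'cat': 2, 'happy': 1, 'many': 1, 'strange': 3, 'under': 1, 'while': 1}
Checking each candidate word (with clipping):
  'while' -> in reference (ref count 1, used 1/1) -> match (matches: 1)
  'many' -> in reference (ref count 1, used 1/1) -> match (matches: 2)
  'while' -> ref count 1 already used up (1/1) -> clipped, no match (matches: 2)
  'many' -> ref count 1 already used up (1/1) -> clipped, no match (matches: 2)
  'while' -> ref count 1 already used up (1/1) -> clipped, no match (matches: 2)
  'strange' -> in reference (ref count 3, used 1/3) -> match (matches: 3)
Clipped matches: 3, Candidate length: 6
Precision = 3/6 = 1/2

1/2


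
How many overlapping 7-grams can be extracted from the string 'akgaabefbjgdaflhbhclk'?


String 'akgaabefbjgdaflhbhclk' has length L = 21.
Number of overlapping n-grams = L - n + 1
Substituting: 21 - 7 + 1 = 15

15


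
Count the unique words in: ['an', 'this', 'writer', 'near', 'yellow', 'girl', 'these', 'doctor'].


Listing all tokens and tracking unique types:
  Token 1: 'an' -> NEW (unique so far: 1)
  Token 2: 'this' -> NEW (unique so far: 2)
  Token 3: 'writer' -> NEW (unique so far: 3)
  Token 4: 'near' -> NEW (unique so far: 4)
  Token 5: 'yellow' -> NEW (unique so far: 5)
  Token 6: 'girl' -> NEW (unique so far: 6)
  Token 7: 'these' -> NEW (unique so far: 7)
  Token 8: 'doctor' -> NEW (unique so far: 8)
Unique types: ('an', 'doctor', 'girl', 'near', 'these', 'this', 'writer', 'yellow')
Vocabulary size: 8

8


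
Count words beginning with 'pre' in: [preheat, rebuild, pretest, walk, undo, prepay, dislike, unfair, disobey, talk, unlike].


Checking each word for prefix 'pre':
  'preheat' -> YES, starts with 'pre' (count: 1)
  'rebuild' -> no (count: 1)
  'pretest' -> YES, starts with 'pre' (count: 2)
  'walk' -> no (count: 2)
  'undo' -> no (count: 2)
  'prepay' -> YES, starts with 'pre' (count: 3)
  'dislike' -> no (count: 3)
  'unfair' -> no (count: 3)
  'disobey' -> no (count: 3)
  'talk' -> no (count: 3)
  'unlike' -> no (count: 3)
Total with prefix 'pre': 3

3


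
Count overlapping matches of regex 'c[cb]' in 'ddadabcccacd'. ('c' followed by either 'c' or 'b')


Pattern: c[cb] means 'c' followed by either 'c' or 'b'.
Scanning 'ddadabcccacd' position-by-position:
  Pos 0: window 'dd' -> no
  Pos 1: window 'da' -> no
  Pos 2: window 'ad' -> no
  Pos 3: window 'da' -> no
  Pos 4: window 'ab' -> no
  Pos 5: window 'bc' -> no
  Pos 6: window 'cc' -> MATCH
  Pos 7: window 'cc' -> MATCH
  Pos 8: window 'ca' -> no
  Pos 9: window 'ac' -> no
  Pos 10: window 'cd' -> no
  Pos 11: window 'd' -> no
Total matches: 2

2


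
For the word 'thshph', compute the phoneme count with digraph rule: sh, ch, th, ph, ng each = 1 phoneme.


Parsing 'thshph' greedily, digraphs first:
  'th' -> digraph (1 consonant phoneme) (phonemes so far: 1)
  'sh' -> digraph (1 consonant phoneme) (phonemes so far: 2)
  'ph' -> digraph (1 consonant phoneme) (phonemes so far: 3)
Total phonemes: 3

3


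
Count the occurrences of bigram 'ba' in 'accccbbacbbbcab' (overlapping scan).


Scanning 'accccbbacbbbcab' for bigram 'ba':
  Position 0: 'ac' -> no
  Position 1: 'cc' -> no
  Position 2: 'cc' -> no
  Position 3: 'cc' -> no
  Position 4: 'cb' -> no
  Position 5: 'bb' -> no
  Position 6: 'ba' -> MATCH
  Position 7: 'ac' -> no
  Position 8: 'cb' -> no
  Position 9: 'bb' -> no
  Position 10: 'bb' -> no
  Position 11: 'bc' -> no
  Position 12: 'ca' -> no
  Position 13: 'ab' -> no
Total matches: 1

1


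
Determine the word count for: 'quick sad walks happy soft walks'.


Counting words by splitting on spaces:
  Word 1: 'quick'
  Word 2: 'sad'
  Word 3: 'walks'
  Word 4: 'happy'
  Word 5: 'soft'
  Word 6: 'walks'
Total words: 6

6


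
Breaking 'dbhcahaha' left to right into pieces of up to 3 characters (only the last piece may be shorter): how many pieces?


'dbhcahaha' has 9 characters.
Chunking with max size 3:
  Chunk 1: 'dbh' (positions 0-2)
  Chunk 2: 'cah' (positions 3-5)
  Chunk 3: 'aha' (positions 6-8)
Total chunks: ceil(9 / 3) = 3

3


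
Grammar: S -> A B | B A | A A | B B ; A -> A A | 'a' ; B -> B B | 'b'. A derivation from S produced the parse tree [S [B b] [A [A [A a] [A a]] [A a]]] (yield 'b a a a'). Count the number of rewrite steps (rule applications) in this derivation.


Every bracketed nonterminal node [X ...] in the tree is produced by exactly one rule application.
Reading the tree off as a leftmost derivation:
  Step 1: S  =>  B A   (applied S -> B A)
  Step 2: B A  =>  b A   (applied B -> b)
  Step 3: b A  =>  b A A   (applied A -> A A)
  Step 4: b A A  =>  b A A A   (applied A -> A A)
  Step 5: b A A A  =>  b a A A   (applied A -> a)
  Step 6: b a A A  =>  b a a A   (applied A -> a)
  Step 7: b a a A  =>  b a a a   (applied A -> a)
Final yield: b a a a
Total rewrite steps: 7

7


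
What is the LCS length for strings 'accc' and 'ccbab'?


DP table for LCS of 'accc' and 'ccbab':
       c  c  b  a  b
    0  0  0  0  0  0
  a 0  0  0  0  1  1
  c 0  1  1  1  1  1
  c 0  1  2  2  2  2
  c 0  1  2  2  2  2
LCS: 'cc'
LCS length = 2

2


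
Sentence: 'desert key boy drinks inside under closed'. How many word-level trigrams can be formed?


Word trigrams from [7] words:
  Trigram 1: (desert key boy)
  Trigram 2: (key boy drinks)
  Trigram 3: (boy drinks inside)
  Trigram 4: (drinks inside under)
  Trigram 5: (inside under closed)
Total word trigrams: 7 - 2 = 5

5


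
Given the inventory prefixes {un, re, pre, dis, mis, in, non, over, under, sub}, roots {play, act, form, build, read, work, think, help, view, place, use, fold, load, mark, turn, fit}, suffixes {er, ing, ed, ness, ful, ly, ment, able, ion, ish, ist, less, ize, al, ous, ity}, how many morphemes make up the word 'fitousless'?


Segmenting 'fitousless' against the inventory:
  'fit' -> root (morpheme 1)
  'ous' -> suffix (morpheme 2)
  'less' -> suffix (morpheme 3)
Total morphemes: 3

3


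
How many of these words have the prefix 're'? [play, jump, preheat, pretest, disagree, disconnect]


Checking each word for prefix 're':
  'play' -> no (count: 0)
  'jump' -> no (count: 0)
  'preheat' -> no (count: 0)
  'pretest' -> no (count: 0)
  'disagree' -> no (count: 0)
  'disconnect' -> no (count: 0)
Total with prefix 're': 0

0
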